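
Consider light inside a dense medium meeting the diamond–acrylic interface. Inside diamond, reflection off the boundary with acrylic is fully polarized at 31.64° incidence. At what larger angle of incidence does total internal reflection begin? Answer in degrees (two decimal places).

From Brewster, n₂/n₁ = tan θ_B = tan 31.64° = 0.6162.
Then sin θ_c = n₂/n₁ = 0.6162, so θ_c = arcsin 0.6162 = 38.04°.

θ_c ≈ 38.04°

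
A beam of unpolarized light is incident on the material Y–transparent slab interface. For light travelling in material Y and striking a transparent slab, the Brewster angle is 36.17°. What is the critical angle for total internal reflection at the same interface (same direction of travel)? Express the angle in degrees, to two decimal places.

tan θ_B = n₂/n₁ = tan 36.17° = 0.7311.
Total internal reflection: sin θ_c = n₂/n₁ = 0.7311.
θ_c = arcsin(0.7311) = 46.98°.

θ_c ≈ 46.98°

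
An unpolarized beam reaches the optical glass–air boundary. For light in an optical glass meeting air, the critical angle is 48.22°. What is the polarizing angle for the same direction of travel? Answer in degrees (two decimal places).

n₂/n₁ = sin θ_c = sin 48.22° = 0.7457.
tan θ_B equals the same ratio, so θ_B = arctan(0.7457) = 36.71°.

θ_B ≈ 36.71°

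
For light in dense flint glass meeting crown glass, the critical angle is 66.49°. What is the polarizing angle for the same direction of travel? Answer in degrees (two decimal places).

n₂/n₁ = sin θ_c = sin 66.49° = 0.9170.
tan θ_B equals the same ratio, so θ_B = arctan(0.9170) = 42.52°.

θ_B ≈ 42.52°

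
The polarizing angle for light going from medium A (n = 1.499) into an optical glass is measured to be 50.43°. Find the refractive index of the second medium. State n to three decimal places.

Full polarization of the reflected beam means tan θ_B = n₂/n₁, where n₁ is the incident medium (medium A).
n₂ = n₁ tan θ_B = 1.499 × tan 50.43° = 1.814.

n ≈ 1.814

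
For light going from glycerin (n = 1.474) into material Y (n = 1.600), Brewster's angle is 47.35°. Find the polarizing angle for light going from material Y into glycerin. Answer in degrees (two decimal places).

θ_B' ≈ 42.65°

tan θ_B' = n₁/n₂ = 1/tan θ_B, so θ_B' = 90° − θ_B.
θ_B' = 90° − 47.35° = 42.65°.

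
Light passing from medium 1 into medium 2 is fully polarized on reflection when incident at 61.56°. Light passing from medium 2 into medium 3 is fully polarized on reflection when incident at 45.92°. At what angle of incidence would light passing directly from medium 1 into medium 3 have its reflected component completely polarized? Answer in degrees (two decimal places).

n₂/n₁ = tan 61.56° = 1.8464 and n₃/n₂ = tan 45.92° = 1.0326.
So n₃/n₁ = (n₂/n₁)(n₃/n₂) = 1.8464 × 1.0326 = 1.9066.
θ_B(1→3) = arctan(1.9066) = 62.32°.

θ_B ≈ 62.32°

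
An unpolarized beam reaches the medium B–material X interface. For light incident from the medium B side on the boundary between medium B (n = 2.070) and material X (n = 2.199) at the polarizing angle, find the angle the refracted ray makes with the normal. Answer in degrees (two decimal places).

θ_t ≈ 43.27°

tan θ_B = n₂/n₁ = 2.199/2.070 = 1.0623, so θ_B = 46.73°.
At Brewster's angle the reflected and refracted rays are perpendicular, so θ_t = 90° − θ_B = 90° − 46.73° = 43.27°.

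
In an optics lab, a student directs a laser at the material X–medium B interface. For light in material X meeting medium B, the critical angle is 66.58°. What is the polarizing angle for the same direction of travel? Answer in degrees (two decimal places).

θ_B ≈ 42.54°

At the critical angle sin θ_c = n₂/n₁, giving n₂/n₁ = sin 66.58° = 0.9176.
Then tan θ_B = n₂/n₁ = 0.9176, so θ_B = arctan 0.9176 = 42.54°.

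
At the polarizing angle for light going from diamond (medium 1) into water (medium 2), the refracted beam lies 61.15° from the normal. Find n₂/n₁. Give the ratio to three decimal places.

n₂/n₁ ≈ 0.551

θ_B + θ_t = 90°, so θ_B = 90° − 61.15° = 28.85°.
tan θ_B = n₂/n₁, so n₂/n₁ = tan 28.85° = 0.551.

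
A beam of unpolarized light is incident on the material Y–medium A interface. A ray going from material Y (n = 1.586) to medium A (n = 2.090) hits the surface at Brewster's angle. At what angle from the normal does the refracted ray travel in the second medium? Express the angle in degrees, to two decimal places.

θ_B = arctan(n₂/n₁) = arctan(2.090/1.586) = 52.81°.
Since θ_B + θ_t = 90° at Brewster incidence, θ_t = 90° − 52.81° = 37.19°.

θ_t ≈ 37.19°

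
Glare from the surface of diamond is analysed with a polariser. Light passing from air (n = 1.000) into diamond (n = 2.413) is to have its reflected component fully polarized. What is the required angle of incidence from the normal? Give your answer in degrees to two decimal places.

The reflected p-component vanishes when tan θ_B = n₂/n₁.
Here n₂/n₁ = 2.413/1.000 = 2.4130, and Brewster's law gives tan θ_B = n₂/n₁. Taking the arctangent, θ_B = 67.49°.

θ_B ≈ 67.49°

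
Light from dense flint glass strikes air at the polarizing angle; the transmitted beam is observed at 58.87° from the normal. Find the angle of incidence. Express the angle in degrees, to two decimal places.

θ_B ≈ 31.13°

Brewster's condition makes the reflected and refracted beams perpendicular: θ_B + θ_t = 90°.
θ_B = 90° − 58.87° = 31.13°.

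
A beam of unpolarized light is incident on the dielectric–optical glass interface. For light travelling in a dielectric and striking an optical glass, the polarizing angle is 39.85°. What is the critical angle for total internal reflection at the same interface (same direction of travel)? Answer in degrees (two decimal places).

θ_c ≈ 56.58°

From Brewster, n₂/n₁ = tan θ_B = tan 39.85° = 0.8346.
Then sin θ_c = n₂/n₁ = 0.8346, so θ_c = arcsin 0.8346 = 56.58°.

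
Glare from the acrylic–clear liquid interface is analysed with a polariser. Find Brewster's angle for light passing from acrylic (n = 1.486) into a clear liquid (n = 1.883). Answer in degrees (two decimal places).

tan θ_B = n₂/n₁ = 1.883/1.486 = 1.2672.
θ_B = arctan(1.2672) = 51.72°.

θ_B ≈ 51.72°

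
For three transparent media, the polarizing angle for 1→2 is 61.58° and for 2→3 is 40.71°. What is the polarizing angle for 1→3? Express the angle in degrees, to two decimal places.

θ_B ≈ 57.83°

n₂/n₁ = tan 61.58° = 1.8479 and n₃/n₂ = tan 40.71° = 0.8604.
n₃/n₁ = 1.5900. Then tan θ_B(1→3) = n₃/n₁, so θ_B(1→3) = arctan(1.5900) = 57.83°.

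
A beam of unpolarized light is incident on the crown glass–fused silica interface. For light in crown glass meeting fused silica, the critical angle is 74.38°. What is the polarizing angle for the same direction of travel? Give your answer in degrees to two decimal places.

θ_B ≈ 43.92°

sin θ_c = n₂/n₁, so n₂/n₁ = sin 74.38° = 0.9631.
Brewster: tan θ_B = n₂/n₁ = 0.9631.
θ_B = arctan(0.9631) = 43.92°.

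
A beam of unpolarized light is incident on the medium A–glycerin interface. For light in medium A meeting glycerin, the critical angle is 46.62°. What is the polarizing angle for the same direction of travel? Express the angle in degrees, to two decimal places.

sin θ_c = n₂/n₁, so n₂/n₁ = sin 46.62° = 0.7268.
Brewster: tan θ_B = n₂/n₁ = 0.7268.
θ_B = arctan(0.7268) = 36.01°.

θ_B ≈ 36.01°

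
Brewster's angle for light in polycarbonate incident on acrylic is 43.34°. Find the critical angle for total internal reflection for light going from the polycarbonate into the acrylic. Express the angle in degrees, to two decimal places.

n₂/n₁ = tan 43.34° = 0.9437; the critical angle satisfies sin θ_c = n₂/n₁.
θ_c = arcsin(0.9437) = 70.68°.

θ_c ≈ 70.68°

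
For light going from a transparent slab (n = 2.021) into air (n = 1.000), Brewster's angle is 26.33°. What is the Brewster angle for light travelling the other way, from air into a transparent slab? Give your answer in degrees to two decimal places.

The two Brewster angles are complementary: θ_B' = 90° − θ_B = 90° − 26.33° = 63.67°.

θ_B' ≈ 63.67°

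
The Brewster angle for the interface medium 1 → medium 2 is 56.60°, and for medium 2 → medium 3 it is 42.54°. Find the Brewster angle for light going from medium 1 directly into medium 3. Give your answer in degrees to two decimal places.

θ_B ≈ 54.30°

n₂/n₁ = tan 56.60° = 1.5166 and n₃/n₂ = tan 42.54° = 0.9176.
So n₃/n₁ = (n₂/n₁)(n₃/n₂) = 1.5166 × 0.9176 = 1.3916.
θ_B(1→3) = arctan(1.3916) = 54.30°.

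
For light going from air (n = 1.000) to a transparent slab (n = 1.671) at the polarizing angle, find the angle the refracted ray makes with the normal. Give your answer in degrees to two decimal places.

θ_B = arctan(n₂/n₁) = arctan(1.671/1.000) = 59.10°.
Since θ_B + θ_t = 90° at Brewster incidence, θ_t = 90° − 59.10° = 30.90°.

θ_t ≈ 30.90°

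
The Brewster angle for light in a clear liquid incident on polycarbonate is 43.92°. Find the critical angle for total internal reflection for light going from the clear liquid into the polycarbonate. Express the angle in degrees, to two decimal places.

From Brewster, n₂/n₁ = tan θ_B = tan 43.92° = 0.9630.
Then sin θ_c = n₂/n₁ = 0.9630, so θ_c = arcsin 0.9630 = 74.36°.

θ_c ≈ 74.36°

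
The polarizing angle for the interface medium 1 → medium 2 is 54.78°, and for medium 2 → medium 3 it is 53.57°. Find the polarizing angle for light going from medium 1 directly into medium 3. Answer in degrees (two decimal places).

Each Brewster angle gives a ratio: n₂/n₁ = tan 54.78° = 1.4165, n₃/n₂ = tan 53.57° = 1.3549.
Multiplying, n₃/n₁ = 1.4165 × 1.3549 = 1.9192, and θ_B(1→3) = arctan 1.9192 = 62.48°.

θ_B ≈ 62.48°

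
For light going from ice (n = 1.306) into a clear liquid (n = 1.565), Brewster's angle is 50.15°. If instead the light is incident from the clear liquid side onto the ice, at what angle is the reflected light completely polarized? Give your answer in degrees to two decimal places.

tan θ_B' = n₁/n₂ = 1/tan θ_B, so θ_B' = 90° − θ_B.
θ_B' = 90° − 50.15° = 39.85°.

θ_B' ≈ 39.85°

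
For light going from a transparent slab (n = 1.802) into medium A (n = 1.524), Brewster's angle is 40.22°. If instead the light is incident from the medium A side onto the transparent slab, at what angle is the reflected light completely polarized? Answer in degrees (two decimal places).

θ_B' ≈ 49.78°

Reversing the direction swaps n₁ and n₂, so tan θ_B' = 1/tan θ_B and θ_B' = 90° − θ_B.
Hence θ_B' = 90° − 40.22° = 49.78°.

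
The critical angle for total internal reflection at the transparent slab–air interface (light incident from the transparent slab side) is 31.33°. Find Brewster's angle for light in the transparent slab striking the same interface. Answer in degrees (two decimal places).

θ_B ≈ 27.47°

At the critical angle sin θ_c = n₂/n₁, giving n₂/n₁ = sin 31.33° = 0.5200.
Then tan θ_B = n₂/n₁ = 0.5200, so θ_B = arctan 0.5200 = 27.47°.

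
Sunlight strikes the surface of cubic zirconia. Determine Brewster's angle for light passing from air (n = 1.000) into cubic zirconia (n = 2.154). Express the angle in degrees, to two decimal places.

θ_B ≈ 65.10°

At Brewster's angle the reflected and refracted rays are perpendicular, which with Snell's law gives tan θ_B = n₂/n₁.
Here n₂/n₁ = 2.154/1.000 = 2.1540, and Brewster's law gives tan θ_B = n₂/n₁.
So θ_B = arctan 2.1540 = 65.10°.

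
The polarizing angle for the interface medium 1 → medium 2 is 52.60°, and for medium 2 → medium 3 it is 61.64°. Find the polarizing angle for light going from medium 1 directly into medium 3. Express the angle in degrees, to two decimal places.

tan θ_B(1→2) = n₂/n₁ = tan 52.60° = 1.3079.
tan θ_B(2→3) = n₃/n₂ = tan 61.64° = 1.8526.
Multiplying, n₃/n₁ = 1.3079 × 1.8526 = 2.4230, and θ_B(1→3) = arctan 2.4230 = 67.57°.

θ_B ≈ 67.57°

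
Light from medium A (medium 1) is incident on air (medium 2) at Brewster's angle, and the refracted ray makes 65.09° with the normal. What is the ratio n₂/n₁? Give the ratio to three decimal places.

n₂/n₁ ≈ 0.464

θ_B + θ_t = 90°, so θ_B = 90° − 65.09° = 24.91°.
tan θ_B = n₂/n₁, so n₂/n₁ = tan 24.91° = 0.464.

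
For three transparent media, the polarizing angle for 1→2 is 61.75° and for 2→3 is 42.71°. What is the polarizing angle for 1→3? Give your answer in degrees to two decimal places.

Each Brewster angle gives a ratio: n₂/n₁ = tan 61.75° = 1.8611, n₃/n₂ = tan 42.71° = 0.9231.
n₃/n₁ = 1.7180. Then tan θ_B(1→3) = n₃/n₁, so θ_B(1→3) = arctan(1.7180) = 59.80°.

θ_B ≈ 59.80°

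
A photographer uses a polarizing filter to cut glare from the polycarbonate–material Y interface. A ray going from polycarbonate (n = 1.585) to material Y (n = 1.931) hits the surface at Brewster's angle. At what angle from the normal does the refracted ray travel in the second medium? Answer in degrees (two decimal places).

θ_t ≈ 39.38°

θ_B = arctan(n₂/n₁) = arctan(1.931/1.585) = 50.62°.
At Brewster's angle the reflected and refracted rays are perpendicular, so θ_t = 90° − θ_B = 90° − 50.62° = 39.38°.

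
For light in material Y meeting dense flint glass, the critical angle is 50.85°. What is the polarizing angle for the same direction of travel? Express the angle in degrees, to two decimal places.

θ_B ≈ 37.79°

n₂/n₁ = sin θ_c = sin 50.85° = 0.7755.
tan θ_B equals the same ratio, so θ_B = arctan(0.7755) = 37.79°.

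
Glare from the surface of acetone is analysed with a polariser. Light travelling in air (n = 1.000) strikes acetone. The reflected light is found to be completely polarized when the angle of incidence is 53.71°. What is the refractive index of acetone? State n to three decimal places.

Full polarization of the reflected beam means tan θ_B = n₂/n₁, where n₁ is the incident medium (air).
n₂ = n₁ tan θ_B = 1.000 × tan 53.71° = 1.362.

n ≈ 1.362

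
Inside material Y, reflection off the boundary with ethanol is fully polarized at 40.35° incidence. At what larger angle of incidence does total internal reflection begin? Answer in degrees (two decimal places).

θ_c ≈ 58.16°

From Brewster, n₂/n₁ = tan θ_B = tan 40.35° = 0.8496.
Then sin θ_c = n₂/n₁ = 0.8496, so θ_c = arcsin 0.8496 = 58.16°.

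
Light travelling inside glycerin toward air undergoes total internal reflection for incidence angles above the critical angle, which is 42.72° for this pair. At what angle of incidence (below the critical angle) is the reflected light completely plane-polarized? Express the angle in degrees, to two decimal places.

θ_B ≈ 34.15°

At the critical angle sin θ_c = n₂/n₁, giving n₂/n₁ = sin 42.72° = 0.6784.
Then tan θ_B = n₂/n₁ = 0.6784, so θ_B = arctan 0.6784 = 34.15°.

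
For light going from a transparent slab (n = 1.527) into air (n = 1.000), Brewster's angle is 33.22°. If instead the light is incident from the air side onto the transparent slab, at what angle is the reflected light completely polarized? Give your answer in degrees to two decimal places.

tan θ_B' = n₁/n₂ = 1/tan θ_B, so θ_B' = 90° − θ_B.
θ_B' = 90° − 33.22° = 56.78°.

θ_B' ≈ 56.78°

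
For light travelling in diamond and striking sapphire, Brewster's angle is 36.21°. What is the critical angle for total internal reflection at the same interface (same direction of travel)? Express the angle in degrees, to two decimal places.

θ_c ≈ 47.07°

From Brewster, n₂/n₁ = tan θ_B = tan 36.21° = 0.7322.
Then sin θ_c = n₂/n₁ = 0.7322, so θ_c = arcsin 0.7322 = 47.07°.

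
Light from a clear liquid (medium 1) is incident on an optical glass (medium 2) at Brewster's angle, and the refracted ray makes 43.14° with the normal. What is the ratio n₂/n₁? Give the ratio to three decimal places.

θ_B + θ_t = 90°, so θ_B = 90° − 43.14° = 46.86°.
Then n₂/n₁ = tan θ_B = tan 46.86° = 1.067.

n₂/n₁ ≈ 1.067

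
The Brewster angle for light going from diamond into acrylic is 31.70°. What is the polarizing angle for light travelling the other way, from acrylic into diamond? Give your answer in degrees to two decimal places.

tan θ_B' = n₁/n₂ = 1/tan θ_B, so θ_B' = 90° − θ_B.
θ_B' = 90° − 31.70° = 58.30°.

θ_B' ≈ 58.30°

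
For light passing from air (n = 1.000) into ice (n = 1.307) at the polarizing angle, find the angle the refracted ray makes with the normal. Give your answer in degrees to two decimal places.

θ_t ≈ 37.42°

First find Brewster's angle: tan θ_B = 1.307/1.000 = 1.3070, giving θ_B = 52.58°.
At Brewster's angle the reflected and refracted rays are perpendicular, so θ_t = 90° − θ_B = 90° − 52.58° = 37.42°.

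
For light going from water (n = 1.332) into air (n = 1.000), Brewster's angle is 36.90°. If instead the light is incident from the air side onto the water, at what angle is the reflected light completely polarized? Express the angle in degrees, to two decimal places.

θ_B' ≈ 53.10°

Reversing the direction swaps n₁ and n₂, so tan θ_B' = 1/tan θ_B and θ_B' = 90° − θ_B.
Hence θ_B' = 90° − 36.90° = 53.10°.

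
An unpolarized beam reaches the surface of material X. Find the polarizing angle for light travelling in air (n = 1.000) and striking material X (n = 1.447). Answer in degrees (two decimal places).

θ_B ≈ 55.35°

Here n₂/n₁ = 1.447/1.000 = 1.4470, and Brewster's law gives tan θ_B = n₂/n₁.
So θ_B = arctan 1.4470 = 55.35°.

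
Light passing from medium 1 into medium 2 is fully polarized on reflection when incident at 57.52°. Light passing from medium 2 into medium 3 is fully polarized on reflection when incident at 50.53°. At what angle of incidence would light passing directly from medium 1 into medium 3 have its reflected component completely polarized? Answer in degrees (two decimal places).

n₂/n₁ = tan 57.52° = 1.5709 and n₃/n₂ = tan 50.53° = 1.2144.
So n₃/n₁ = (n₂/n₁)(n₃/n₂) = 1.5709 × 1.2144 = 1.9077.
θ_B(1→3) = arctan(1.9077) = 62.34°.

θ_B ≈ 62.34°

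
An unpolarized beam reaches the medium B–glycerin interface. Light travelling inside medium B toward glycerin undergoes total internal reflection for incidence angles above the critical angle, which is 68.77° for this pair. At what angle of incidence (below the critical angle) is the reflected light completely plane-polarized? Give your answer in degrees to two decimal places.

θ_B ≈ 42.99°

sin θ_c = n₂/n₁, so n₂/n₁ = sin 68.77° = 0.9321.
Brewster: tan θ_B = n₂/n₁ = 0.9321.
θ_B = arctan(0.9321) = 42.99°.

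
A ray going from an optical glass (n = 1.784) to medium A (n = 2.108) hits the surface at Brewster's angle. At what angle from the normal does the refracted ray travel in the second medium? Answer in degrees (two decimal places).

θ_t ≈ 40.24°

θ_B = arctan(n₂/n₁) = arctan(2.108/1.784) = 49.76°.
Since θ_B + θ_t = 90° at Brewster incidence, θ_t = 90° − 49.76° = 40.24°.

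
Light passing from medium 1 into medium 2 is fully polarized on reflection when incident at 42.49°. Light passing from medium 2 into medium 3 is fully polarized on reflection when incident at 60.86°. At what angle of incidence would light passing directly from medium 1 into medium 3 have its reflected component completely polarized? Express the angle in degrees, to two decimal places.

θ_B ≈ 58.67°

tan θ_B(1→2) = n₂/n₁ = tan 42.49° = 0.9160.
tan θ_B(2→3) = n₃/n₂ = tan 60.86° = 1.7937.
Multiplying, n₃/n₁ = 0.9160 × 1.7937 = 1.6430, and θ_B(1→3) = arctan 1.6430 = 58.67°.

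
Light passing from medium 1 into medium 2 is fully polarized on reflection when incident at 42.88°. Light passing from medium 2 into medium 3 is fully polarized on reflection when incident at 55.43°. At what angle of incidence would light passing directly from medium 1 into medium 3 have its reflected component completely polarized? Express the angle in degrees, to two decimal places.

θ_B ≈ 53.42°

tan θ_B(1→2) = n₂/n₁ = tan 42.88° = 0.9286.
tan θ_B(2→3) = n₃/n₂ = tan 55.43° = 1.4512.
Multiplying, n₃/n₁ = 0.9286 × 1.4512 = 1.3476, and θ_B(1→3) = arctan 1.3476 = 53.42°.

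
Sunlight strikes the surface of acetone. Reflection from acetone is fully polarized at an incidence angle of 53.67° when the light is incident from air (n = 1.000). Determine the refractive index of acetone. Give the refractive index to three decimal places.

n ≈ 1.360

Brewster's law: tan θ_B = n₂/n₁ (light incident in air, refracted into acetone).
n₂ = n₁ tan θ_B = 1.000 × tan 53.67° = 1.360.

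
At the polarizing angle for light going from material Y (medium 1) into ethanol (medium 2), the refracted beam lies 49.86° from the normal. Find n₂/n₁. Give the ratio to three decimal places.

θ_B + θ_t = 90°, so θ_B = 90° − 49.86° = 40.14°.
tan θ_B = n₂/n₁, so n₂/n₁ = tan 40.14° = 0.843.

n₂/n₁ ≈ 0.843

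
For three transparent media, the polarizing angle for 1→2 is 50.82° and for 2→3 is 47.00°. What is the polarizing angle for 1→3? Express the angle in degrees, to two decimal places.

Each Brewster angle gives a ratio: n₂/n₁ = tan 50.82° = 1.2270, n₃/n₂ = tan 47.00° = 1.0724.
Multiplying, n₃/n₁ = 1.2270 × 1.0724 = 1.3158, and θ_B(1→3) = arctan 1.3158 = 52.77°.

θ_B ≈ 52.77°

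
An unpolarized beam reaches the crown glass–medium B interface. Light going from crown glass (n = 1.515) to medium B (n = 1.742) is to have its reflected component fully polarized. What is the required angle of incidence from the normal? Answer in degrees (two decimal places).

θ_B ≈ 48.99°

tan θ_B = n₂/n₁ = 1.742/1.515 = 1.1498.
So θ_B = arctan 1.1498 = 48.99°.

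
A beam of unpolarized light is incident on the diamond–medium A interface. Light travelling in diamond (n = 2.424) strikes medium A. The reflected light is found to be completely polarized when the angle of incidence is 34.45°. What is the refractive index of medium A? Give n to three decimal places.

n ≈ 1.663

Brewster's law: tan θ_B = n₂/n₁ (light incident in diamond, refracted into medium A).
n₂ = n₁ tan θ_B = 2.424 × tan 34.45° = 1.663.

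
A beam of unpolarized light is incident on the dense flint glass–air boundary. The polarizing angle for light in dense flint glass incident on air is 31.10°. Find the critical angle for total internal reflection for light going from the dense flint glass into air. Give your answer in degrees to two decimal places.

From Brewster, n₂/n₁ = tan θ_B = tan 31.10° = 0.6032.
Then sin θ_c = n₂/n₁ = 0.6032, so θ_c = arcsin 0.6032 = 37.10°.

θ_c ≈ 37.10°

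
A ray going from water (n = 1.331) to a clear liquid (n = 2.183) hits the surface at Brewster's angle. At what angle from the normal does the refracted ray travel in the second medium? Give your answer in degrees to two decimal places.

θ_t ≈ 31.37°

First find Brewster's angle: tan θ_B = 2.183/1.331 = 1.6401, giving θ_B = 58.63°.
Since θ_B + θ_t = 90° at Brewster incidence, θ_t = 90° − 58.63° = 31.37°.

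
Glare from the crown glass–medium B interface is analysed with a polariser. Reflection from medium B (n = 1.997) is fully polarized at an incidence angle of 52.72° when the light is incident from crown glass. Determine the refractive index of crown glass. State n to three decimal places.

Brewster's law: tan θ_B = n₂/n₁ (light incident in crown glass, refracted into medium B).
n₁ = n₂ / tan θ_B = 1.997 / tan 52.72° = 1.520.

n ≈ 1.520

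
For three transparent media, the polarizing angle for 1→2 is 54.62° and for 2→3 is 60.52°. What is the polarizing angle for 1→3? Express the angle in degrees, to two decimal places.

θ_B ≈ 68.13°

Each Brewster angle gives a ratio: n₂/n₁ = tan 54.62° = 1.4082, n₃/n₂ = tan 60.52° = 1.7689.
So n₃/n₁ = (n₂/n₁)(n₃/n₂) = 1.4082 × 1.7689 = 2.4910.
θ_B(1→3) = arctan(2.4910) = 68.13°.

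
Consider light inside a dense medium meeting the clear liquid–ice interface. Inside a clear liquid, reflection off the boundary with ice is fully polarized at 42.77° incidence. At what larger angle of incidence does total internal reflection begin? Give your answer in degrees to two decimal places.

n₂/n₁ = tan 42.77° = 0.9250; the critical angle satisfies sin θ_c = n₂/n₁.
θ_c = arcsin(0.9250) = 67.67°.

θ_c ≈ 67.67°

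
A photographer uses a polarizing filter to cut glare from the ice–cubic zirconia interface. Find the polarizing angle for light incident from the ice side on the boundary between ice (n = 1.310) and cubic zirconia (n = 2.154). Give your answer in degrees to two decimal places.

Here n₂/n₁ = 2.154/1.310 = 1.6443, and Brewster's law gives tan θ_B = n₂/n₁. Taking the arctangent, θ_B = 58.69°.

θ_B ≈ 58.69°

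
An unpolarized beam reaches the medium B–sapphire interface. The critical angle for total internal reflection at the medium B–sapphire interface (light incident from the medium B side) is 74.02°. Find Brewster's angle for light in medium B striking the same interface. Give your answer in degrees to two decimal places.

sin θ_c = n₂/n₁, so n₂/n₁ = sin 74.02° = 0.9614.
Brewster: tan θ_B = n₂/n₁ = 0.9614.
θ_B = arctan(0.9614) = 43.87°.

θ_B ≈ 43.87°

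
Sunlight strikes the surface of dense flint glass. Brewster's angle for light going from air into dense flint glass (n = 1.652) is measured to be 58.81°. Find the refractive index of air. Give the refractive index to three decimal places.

n ≈ 1.000

At Brewster's angle, tan θ_B = n₂/n₁ with n₁ on the incident side (air) and n₂ on the transmitted side (dense flint glass).
n₁ = n₂ / tan θ_B = 1.652 / tan 58.81° = 1.000.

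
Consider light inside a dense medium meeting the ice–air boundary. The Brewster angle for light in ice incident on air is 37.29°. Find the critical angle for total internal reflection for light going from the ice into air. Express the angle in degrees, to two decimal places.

n₂/n₁ = tan 37.29° = 0.7615; the critical angle satisfies sin θ_c = n₂/n₁.
θ_c = arcsin(0.7615) = 49.60°.

θ_c ≈ 49.60°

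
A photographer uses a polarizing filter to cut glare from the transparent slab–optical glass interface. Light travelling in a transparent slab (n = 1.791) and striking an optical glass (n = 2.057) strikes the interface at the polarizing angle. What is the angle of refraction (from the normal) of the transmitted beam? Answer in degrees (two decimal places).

First find Brewster's angle: tan θ_B = 2.057/1.791 = 1.1485, giving θ_B = 48.95°.
Since θ_B + θ_t = 90° at Brewster incidence, θ_t = 90° − 48.95° = 41.05°.

θ_t ≈ 41.05°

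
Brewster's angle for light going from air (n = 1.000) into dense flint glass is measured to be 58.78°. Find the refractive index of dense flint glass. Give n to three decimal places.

At Brewster's angle, tan θ_B = n₂/n₁ with n₁ on the incident side (air) and n₂ on the transmitted side (dense flint glass).
n₂ = n₁ tan θ_B = 1.000 × tan 58.78° = 1.650.

n ≈ 1.650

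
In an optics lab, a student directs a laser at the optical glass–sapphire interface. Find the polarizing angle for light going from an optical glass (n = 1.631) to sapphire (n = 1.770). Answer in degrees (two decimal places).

θ_B ≈ 47.34°

Brewster's condition: tan θ_B = n₂/n₁ = 1.770/1.631 = 1.0852. Taking the arctangent, θ_B = 47.34°.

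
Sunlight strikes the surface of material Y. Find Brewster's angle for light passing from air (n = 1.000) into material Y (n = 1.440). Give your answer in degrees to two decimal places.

θ_B ≈ 55.22°

Here n₂/n₁ = 1.440/1.000 = 1.4400, and Brewster's law gives tan θ_B = n₂/n₁. Taking the arctangent, θ_B = 55.22°.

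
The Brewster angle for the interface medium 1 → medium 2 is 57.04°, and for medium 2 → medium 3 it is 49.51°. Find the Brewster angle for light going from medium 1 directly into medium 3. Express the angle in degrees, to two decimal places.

Each Brewster angle gives a ratio: n₂/n₁ = tan 57.04° = 1.5422, n₃/n₂ = tan 49.51° = 1.1713.
n₃/n₁ = 1.8063. Then tan θ_B(1→3) = n₃/n₁, so θ_B(1→3) = arctan(1.8063) = 61.03°.

θ_B ≈ 61.03°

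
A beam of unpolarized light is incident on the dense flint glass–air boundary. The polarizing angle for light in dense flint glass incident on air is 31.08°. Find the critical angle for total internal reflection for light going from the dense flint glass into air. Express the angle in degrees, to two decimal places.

θ_c ≈ 37.07°

From Brewster, n₂/n₁ = tan θ_B = tan 31.08° = 0.6028.
Then sin θ_c = n₂/n₁ = 0.6028, so θ_c = arcsin 0.6028 = 37.07°.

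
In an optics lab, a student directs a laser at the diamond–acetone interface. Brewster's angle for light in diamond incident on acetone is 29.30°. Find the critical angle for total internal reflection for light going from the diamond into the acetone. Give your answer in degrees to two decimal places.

n₂/n₁ = tan 29.30° = 0.5612; the critical angle satisfies sin θ_c = n₂/n₁.
θ_c = arcsin(0.5612) = 34.14°.

θ_c ≈ 34.14°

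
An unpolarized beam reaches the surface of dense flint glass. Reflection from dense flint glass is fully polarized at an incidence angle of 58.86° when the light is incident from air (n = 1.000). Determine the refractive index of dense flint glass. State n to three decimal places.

n ≈ 1.655

Brewster's law: tan θ_B = n₂/n₁ (light incident in air, refracted into dense flint glass).
n₂ = n₁ tan θ_B = 1.000 × tan 58.86° = 1.655.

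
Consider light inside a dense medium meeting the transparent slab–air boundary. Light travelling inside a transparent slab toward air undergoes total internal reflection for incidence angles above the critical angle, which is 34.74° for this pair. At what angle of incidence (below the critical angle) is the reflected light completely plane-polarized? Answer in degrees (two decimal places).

sin θ_c = n₂/n₁, so n₂/n₁ = sin 34.74° = 0.5699.
Brewster: tan θ_B = n₂/n₁ = 0.5699.
θ_B = arctan(0.5699) = 29.68°.

θ_B ≈ 29.68°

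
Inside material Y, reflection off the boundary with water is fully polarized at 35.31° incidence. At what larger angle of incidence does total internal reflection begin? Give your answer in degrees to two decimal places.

θ_c ≈ 45.10°

n₂/n₁ = tan 35.31° = 0.7083; the critical angle satisfies sin θ_c = n₂/n₁.
θ_c = arcsin(0.7083) = 45.10°.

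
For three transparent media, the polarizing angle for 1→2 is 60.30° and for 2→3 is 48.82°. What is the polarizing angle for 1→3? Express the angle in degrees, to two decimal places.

tan θ_B(1→2) = n₂/n₁ = tan 60.30° = 1.7532.
tan θ_B(2→3) = n₃/n₂ = tan 48.82° = 1.1431.
Multiplying, n₃/n₁ = 1.7532 × 1.1431 = 2.0041, and θ_B(1→3) = arctan 2.0041 = 63.48°.

θ_B ≈ 63.48°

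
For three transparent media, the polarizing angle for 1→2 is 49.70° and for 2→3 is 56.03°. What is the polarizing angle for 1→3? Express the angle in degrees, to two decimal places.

n₂/n₁ = tan 49.70° = 1.1792 and n₃/n₂ = tan 56.03° = 1.4842.
So n₃/n₁ = (n₂/n₁)(n₃/n₂) = 1.1792 × 1.4842 = 1.7502.
θ_B(1→3) = arctan(1.7502) = 60.26°.

θ_B ≈ 60.26°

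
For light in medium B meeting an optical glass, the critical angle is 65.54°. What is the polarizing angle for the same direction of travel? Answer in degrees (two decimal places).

θ_B ≈ 42.31°

sin θ_c = n₂/n₁, so n₂/n₁ = sin 65.54° = 0.9103.
Brewster: tan θ_B = n₂/n₁ = 0.9103.
θ_B = arctan(0.9103) = 42.31°.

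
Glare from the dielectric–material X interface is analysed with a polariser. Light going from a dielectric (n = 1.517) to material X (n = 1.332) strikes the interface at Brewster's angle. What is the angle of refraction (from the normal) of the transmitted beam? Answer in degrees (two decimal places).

θ_t ≈ 48.72°

First find Brewster's angle: tan θ_B = 1.332/1.517 = 0.8780, giving θ_B = 41.28°.
Since θ_B + θ_t = 90° at Brewster incidence, θ_t = 90° − 41.28° = 48.72°.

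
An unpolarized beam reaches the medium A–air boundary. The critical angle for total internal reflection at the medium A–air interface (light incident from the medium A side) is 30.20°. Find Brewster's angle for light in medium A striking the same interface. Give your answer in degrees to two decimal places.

θ_B ≈ 26.70°

At the critical angle sin θ_c = n₂/n₁, giving n₂/n₁ = sin 30.20° = 0.5030.
Then tan θ_B = n₂/n₁ = 0.5030, so θ_B = arctan 0.5030 = 26.70°.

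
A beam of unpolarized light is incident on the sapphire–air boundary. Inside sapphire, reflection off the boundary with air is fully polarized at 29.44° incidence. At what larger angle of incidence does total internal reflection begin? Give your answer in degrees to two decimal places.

tan θ_B = n₂/n₁ = tan 29.44° = 0.5644.
Total internal reflection: sin θ_c = n₂/n₁ = 0.5644.
θ_c = arcsin(0.5644) = 34.36°.

θ_c ≈ 34.36°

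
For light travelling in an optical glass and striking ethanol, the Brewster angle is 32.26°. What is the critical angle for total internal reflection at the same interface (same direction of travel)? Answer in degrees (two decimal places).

θ_c ≈ 39.14°

From Brewster, n₂/n₁ = tan θ_B = tan 32.26° = 0.6312.
Then sin θ_c = n₂/n₁ = 0.6312, so θ_c = arcsin 0.6312 = 39.14°.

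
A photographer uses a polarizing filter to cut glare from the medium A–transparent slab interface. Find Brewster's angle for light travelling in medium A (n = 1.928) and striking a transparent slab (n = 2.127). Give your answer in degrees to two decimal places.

θ_B ≈ 47.81°

At Brewster's angle the reflected and refracted rays are perpendicular, which with Snell's law gives tan θ_B = n₂/n₁.
Brewster's condition: tan θ_B = n₂/n₁ = 2.127/1.928 = 1.1032.
θ_B = arctan(1.1032) = 47.81°.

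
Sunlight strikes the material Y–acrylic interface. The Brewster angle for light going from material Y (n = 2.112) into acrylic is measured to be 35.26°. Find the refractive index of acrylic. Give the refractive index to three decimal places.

At the Brewster angle, tan θ_B = n₂/n₁ with n₁ on the incident side (material Y) and n₂ on the transmitted side (acrylic).
n₂ = n₁ tan θ_B = 2.112 × tan 35.26° = 1.493.

n ≈ 1.493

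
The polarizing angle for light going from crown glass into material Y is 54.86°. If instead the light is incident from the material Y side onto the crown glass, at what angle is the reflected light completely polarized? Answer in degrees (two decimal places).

The two Brewster angles are complementary: θ_B' = 90° − θ_B = 90° − 54.86° = 35.14°.

θ_B' ≈ 35.14°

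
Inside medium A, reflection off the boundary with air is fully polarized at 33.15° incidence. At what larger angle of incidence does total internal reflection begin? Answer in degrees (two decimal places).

θ_c ≈ 40.78°

From Brewster, n₂/n₁ = tan θ_B = tan 33.15° = 0.6531.
Then sin θ_c = n₂/n₁ = 0.6531, so θ_c = arcsin 0.6531 = 40.78°.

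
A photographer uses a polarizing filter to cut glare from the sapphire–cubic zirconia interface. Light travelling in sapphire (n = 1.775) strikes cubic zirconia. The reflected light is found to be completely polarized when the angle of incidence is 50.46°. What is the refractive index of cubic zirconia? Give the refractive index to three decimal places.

Brewster's law: tan θ_B = n₂/n₁ (light incident in sapphire, refracted into cubic zirconia).
n₂ = n₁ tan θ_B = 1.775 × tan 50.46° = 2.150.

n ≈ 2.150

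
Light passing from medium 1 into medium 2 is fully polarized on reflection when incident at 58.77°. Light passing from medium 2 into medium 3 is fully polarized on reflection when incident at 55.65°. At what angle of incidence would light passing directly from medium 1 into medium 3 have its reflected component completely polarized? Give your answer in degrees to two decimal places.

n₂/n₁ = tan 58.77° = 1.6492 and n₃/n₂ = tan 55.65° = 1.4632.
n₃/n₁ = 2.4132. Then tan θ_B(1→3) = n₃/n₁, so θ_B(1→3) = arctan(2.4132) = 67.49°.

θ_B ≈ 67.49°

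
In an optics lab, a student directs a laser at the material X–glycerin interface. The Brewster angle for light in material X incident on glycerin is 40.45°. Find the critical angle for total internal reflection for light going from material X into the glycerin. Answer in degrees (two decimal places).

θ_c ≈ 58.49°

n₂/n₁ = tan 40.45° = 0.8526; the critical angle satisfies sin θ_c = n₂/n₁.
θ_c = arcsin(0.8526) = 58.49°.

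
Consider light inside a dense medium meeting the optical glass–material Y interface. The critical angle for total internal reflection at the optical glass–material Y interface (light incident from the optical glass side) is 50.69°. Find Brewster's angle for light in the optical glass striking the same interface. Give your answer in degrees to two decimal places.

θ_B ≈ 37.73°

n₂/n₁ = sin θ_c = sin 50.69° = 0.7737.
tan θ_B equals the same ratio, so θ_B = arctan(0.7737) = 37.73°.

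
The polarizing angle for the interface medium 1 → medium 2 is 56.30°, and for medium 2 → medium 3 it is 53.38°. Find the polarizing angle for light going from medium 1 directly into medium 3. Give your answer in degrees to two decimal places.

θ_B ≈ 63.63°

n₂/n₁ = tan 56.30° = 1.4994 and n₃/n₂ = tan 53.38° = 1.3455.
n₃/n₁ = 2.0175. Then tan θ_B(1→3) = n₃/n₁, so θ_B(1→3) = arctan(2.0175) = 63.63°.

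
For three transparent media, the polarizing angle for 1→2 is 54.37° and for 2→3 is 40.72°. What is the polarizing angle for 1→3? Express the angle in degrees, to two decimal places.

θ_B ≈ 50.22°

tan θ_B(1→2) = n₂/n₁ = tan 54.37° = 1.3952.
tan θ_B(2→3) = n₃/n₂ = tan 40.72° = 0.8607.
Multiplying, n₃/n₁ = 1.3952 × 0.8607 = 1.2009, and θ_B(1→3) = arctan 1.2009 = 50.22°.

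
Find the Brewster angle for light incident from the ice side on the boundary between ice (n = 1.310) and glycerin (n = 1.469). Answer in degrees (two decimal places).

Brewster's condition: tan θ_B = n₂/n₁ = 1.469/1.310 = 1.1214. Taking the arctangent, θ_B = 48.27°.

θ_B ≈ 48.27°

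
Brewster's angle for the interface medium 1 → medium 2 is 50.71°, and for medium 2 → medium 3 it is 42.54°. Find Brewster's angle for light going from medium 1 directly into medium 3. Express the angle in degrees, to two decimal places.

θ_B ≈ 48.28°

tan θ_B(1→2) = n₂/n₁ = tan 50.71° = 1.2222.
tan θ_B(2→3) = n₃/n₂ = tan 42.54° = 0.9176.
Multiplying, n₃/n₁ = 1.2222 × 0.9176 = 1.1215, and θ_B(1→3) = arctan 1.1215 = 48.28°.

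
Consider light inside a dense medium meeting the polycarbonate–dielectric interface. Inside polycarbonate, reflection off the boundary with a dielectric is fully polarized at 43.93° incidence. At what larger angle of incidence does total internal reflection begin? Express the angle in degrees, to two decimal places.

θ_c ≈ 74.44°

From Brewster, n₂/n₁ = tan θ_B = tan 43.93° = 0.9633.
Then sin θ_c = n₂/n₁ = 0.9633, so θ_c = arcsin 0.9633 = 74.44°.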